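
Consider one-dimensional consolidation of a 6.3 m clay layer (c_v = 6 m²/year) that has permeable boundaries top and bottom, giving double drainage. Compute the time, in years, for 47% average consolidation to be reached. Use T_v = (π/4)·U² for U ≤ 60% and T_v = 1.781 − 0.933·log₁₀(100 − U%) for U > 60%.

t ≈ 0.287 years

Drainage path length: H_d = H/2 = 3.15 m (double drainage).
U ≤ 60%: T_v = (π/4)·U² = (π/4)×0.47² = 0.17349.
t = T_v·H_d²/c_v = 0.17349×3.15²/6 = 0.2869 years.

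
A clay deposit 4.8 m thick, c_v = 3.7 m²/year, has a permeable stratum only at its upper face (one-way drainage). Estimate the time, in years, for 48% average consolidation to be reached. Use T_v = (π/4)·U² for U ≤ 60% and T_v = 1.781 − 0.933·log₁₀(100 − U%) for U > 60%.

t ≈ 1.13 years

Drainage path length: H_d = H = 4.8 m (single drainage).
U ≤ 60%: T_v = (π/4)·U² = (π/4)×0.48² = 0.18096.
t = T_v·H_d²/c_v = 0.18096×4.8²/3.7 = 1.127 years.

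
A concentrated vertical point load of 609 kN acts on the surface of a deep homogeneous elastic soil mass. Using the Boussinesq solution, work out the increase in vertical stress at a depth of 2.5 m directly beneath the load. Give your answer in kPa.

Boussinesq vertical stress below a point load on an elastic half-space:
Δσ_z = 3P/(2πz²) · [1 + (r/z)²]^(−5/2)
r/z = 0/2.5 = 0; [1+(r/z)²]^(−5/2) = 1.
Δσ_z = 3×609/(2π×2.5²) × 1 = 46.524 × 1 = 46.52 kPa

Δσ_z ≈ 46.5 kPa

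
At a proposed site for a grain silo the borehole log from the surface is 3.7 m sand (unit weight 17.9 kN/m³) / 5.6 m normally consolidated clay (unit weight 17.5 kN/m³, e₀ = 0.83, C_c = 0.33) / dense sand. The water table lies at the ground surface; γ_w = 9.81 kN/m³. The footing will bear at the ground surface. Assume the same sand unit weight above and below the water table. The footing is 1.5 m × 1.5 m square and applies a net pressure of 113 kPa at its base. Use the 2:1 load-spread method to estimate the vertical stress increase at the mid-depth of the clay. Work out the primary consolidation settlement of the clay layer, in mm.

Mid-depth of clay below the ground surface: z = 3.7 + 5.6/2 = 6.5 m.
Total vertical stress at mid-clay: σ_v = 17.9×3.7 + 17.5×2.8 = 115.23 kPa.
Pore pressure: u = 9.81×(6.5 − 0) = 63.765 kPa.
Initial effective stress: σ'_0 = σ_v − u = 115.23 − 63.765 = 51.465 kPa.
Stress increase at mid-clay by the 2:1 spreading method:
Δσ = qBL/((B+z)(L+z)) = 113×1.5×1.5/((1.5+6.5)(1.5+6.5)) = 3.9727 kPa
Final effective stress: σ'_f = σ'_0 + Δσ = 51.465 + 3.9727 = 55.438 kPa.
Normally consolidated clay, so the full stress increment lies on the virgin compression line:
S_c = C_c·H/(1+e₀)·log₁₀(σ'_f/σ'_0) = 0.33×5.6/(1+0.83)×log₁₀(55.438/51.465)
    = 1.0098 × 0.032296 = 0.03261 m

S_c ≈ 32.6 mm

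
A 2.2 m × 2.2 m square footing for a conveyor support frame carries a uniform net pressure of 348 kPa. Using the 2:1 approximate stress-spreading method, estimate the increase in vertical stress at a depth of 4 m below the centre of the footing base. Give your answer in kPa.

Δσ_z ≈ 43.8 kPa

By the 2:1 method the load spreads at 1 horizontal : 2 vertical, so at depth z the loaded area has grown by z in each plan dimension:
Δσ = qBL/((B+z)(L+z)) = 348×2.2×2.2/((2.2+4)(2.2+4)) = 43.817 kPa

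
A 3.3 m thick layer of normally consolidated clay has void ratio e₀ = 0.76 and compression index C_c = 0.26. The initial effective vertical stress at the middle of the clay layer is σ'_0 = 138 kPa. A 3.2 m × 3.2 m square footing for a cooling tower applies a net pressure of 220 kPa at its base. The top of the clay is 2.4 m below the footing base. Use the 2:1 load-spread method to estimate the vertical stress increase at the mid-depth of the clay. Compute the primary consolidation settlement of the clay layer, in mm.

S_c ≈ 57.3 mm

Mid-depth of clay below the footing base: z = 2.4 + 3.3/2 = 4.05 m.
Stress increase at mid-clay by the 2:1 spreading method:
Δσ = qBL/((B+z)(L+z)) = 220×3.2×3.2/((3.2+4.05)(3.2+4.05)) = 42.859 kPa
Final effective stress: σ'_f = σ'_0 + Δσ = 138 + 42.859 = 180.86 kPa.
Normally consolidated clay, so the full stress increment lies on the virgin compression line:
S_c = C_c·H/(1+e₀)·log₁₀(σ'_f/σ'_0) = 0.26×3.3/(1+0.76)×log₁₀(180.86/138)
    = 0.4875 × 0.11746 = 0.05726 m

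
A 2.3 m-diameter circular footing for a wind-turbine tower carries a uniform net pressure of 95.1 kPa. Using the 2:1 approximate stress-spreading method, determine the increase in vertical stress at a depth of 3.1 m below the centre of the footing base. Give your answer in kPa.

By the 2:1 method the load spreads at 1 horizontal : 2 vertical, so at depth z the loaded area has grown by z in each plan dimension:
Δσ ≈ qD²/(D+z)² = 95.1×2.3²/(2.3+3.1)² = 17.252 kPa

Δσ_z ≈ 17.3 kPa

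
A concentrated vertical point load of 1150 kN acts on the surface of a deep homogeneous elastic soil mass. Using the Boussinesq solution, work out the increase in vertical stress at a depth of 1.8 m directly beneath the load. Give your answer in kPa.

Δσ_z ≈ 169 kPa

Boussinesq vertical stress below a point load on an elastic half-space:
Δσ_z = 3P/(2πz²) · [1 + (r/z)²]^(−5/2)
r/z = 0/1.8 = 0; [1+(r/z)²]^(−5/2) = 1.
Δσ_z = 3×1150/(2π×1.8²) × 1 = 169.47 × 1 = 169.5 kPa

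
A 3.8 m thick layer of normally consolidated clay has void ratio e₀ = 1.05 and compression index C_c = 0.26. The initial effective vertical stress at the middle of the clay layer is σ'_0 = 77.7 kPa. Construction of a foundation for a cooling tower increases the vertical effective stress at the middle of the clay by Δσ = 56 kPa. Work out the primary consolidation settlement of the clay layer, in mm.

S_c ≈ 114 mm

Final effective stress: σ'_f = σ'_0 + Δσ = 77.7 + 56 = 133.7 kPa.
Normally consolidated clay, so the full stress increment lies on the virgin compression line:
S_c = C_c·H/(1+e₀)·log₁₀(σ'_f/σ'_0) = 0.26×3.8/(1+1.05)×log₁₀(133.7/77.7)
    = 0.48195 × 0.23571 = 0.1136 m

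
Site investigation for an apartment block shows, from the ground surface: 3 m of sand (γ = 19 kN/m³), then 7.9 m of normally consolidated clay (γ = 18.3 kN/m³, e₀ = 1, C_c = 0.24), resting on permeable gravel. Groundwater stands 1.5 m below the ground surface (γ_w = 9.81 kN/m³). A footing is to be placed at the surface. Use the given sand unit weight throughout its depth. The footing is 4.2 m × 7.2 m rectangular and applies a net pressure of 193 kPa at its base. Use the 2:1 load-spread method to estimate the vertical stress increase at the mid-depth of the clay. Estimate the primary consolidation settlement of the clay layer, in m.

Mid-depth of clay below the ground surface: z = 3 + 7.9/2 = 6.95 m.
Total vertical stress at mid-clay: σ_v = 19×3 + 18.3×3.95 = 129.29 kPa.
Pore pressure: u = 9.81×(6.95 − 1.5) = 53.465 kPa.
Initial effective stress: σ'_0 = σ_v − u = 129.29 − 53.465 = 75.825 kPa.
Stress increase at mid-clay by the 2:1 spreading method:
Δσ = qBL/((B+z)(L+z)) = 193×4.2×7.2/((4.2+6.95)(7.2+6.95)) = 36.992 kPa
Final effective stress: σ'_f = σ'_0 + Δσ = 75.825 + 36.992 = 112.82 kPa.
Normally consolidated clay, so the full stress increment lies on the virgin compression line:
S_c = C_c·H/(1+e₀)·log₁₀(σ'_f/σ'_0) = 0.24×7.9/(1+1)×log₁₀(112.82/75.825)
    = 0.948 × 0.17257 = 0.1636 m

S_c ≈ 0.164 m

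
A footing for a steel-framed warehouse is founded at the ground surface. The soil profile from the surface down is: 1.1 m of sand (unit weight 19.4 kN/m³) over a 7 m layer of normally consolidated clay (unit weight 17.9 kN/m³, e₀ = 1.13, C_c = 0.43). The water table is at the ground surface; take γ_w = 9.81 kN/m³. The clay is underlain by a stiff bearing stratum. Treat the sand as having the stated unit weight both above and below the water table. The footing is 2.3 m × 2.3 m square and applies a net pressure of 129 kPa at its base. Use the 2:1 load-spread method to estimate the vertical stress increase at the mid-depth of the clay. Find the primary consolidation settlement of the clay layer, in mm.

S_c ≈ 193 mm

Mid-depth of clay below the ground surface: z = 1.1 + 7/2 = 4.6 m.
Total vertical stress at mid-clay: σ_v = 19.4×1.1 + 17.9×3.5 = 83.99 kPa.
Pore pressure: u = 9.81×(4.6 − 0) = 45.126 kPa.
Initial effective stress: σ'_0 = σ_v − u = 83.99 − 45.126 = 38.864 kPa.
Stress increase at mid-clay by the 2:1 spreading method:
Δσ = qBL/((B+z)(L+z)) = 129×2.3×2.3/((2.3+4.6)(2.3+4.6)) = 14.333 kPa
Final effective stress: σ'_f = σ'_0 + Δσ = 38.864 + 14.333 = 53.197 kPa.
Normally consolidated clay, so the full stress increment lies on the virgin compression line:
S_c = C_c·H/(1+e₀)·log₁₀(σ'_f/σ'_0) = 0.43×7/(1+1.13)×log₁₀(53.197/38.864)
    = 1.4131 × 0.13634 = 0.1927 m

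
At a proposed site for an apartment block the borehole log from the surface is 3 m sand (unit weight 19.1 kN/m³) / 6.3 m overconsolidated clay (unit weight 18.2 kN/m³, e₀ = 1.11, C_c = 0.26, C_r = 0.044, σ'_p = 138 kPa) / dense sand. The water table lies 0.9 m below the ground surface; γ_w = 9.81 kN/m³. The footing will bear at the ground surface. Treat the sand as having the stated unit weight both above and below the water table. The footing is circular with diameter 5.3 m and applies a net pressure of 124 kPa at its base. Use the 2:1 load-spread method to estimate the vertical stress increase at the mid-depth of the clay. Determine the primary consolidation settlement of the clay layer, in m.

Mid-depth of clay below the ground surface: z = 3 + 6.3/2 = 6.15 m.
Total vertical stress at mid-clay: σ_v = 19.1×3 + 18.2×3.15 = 114.63 kPa.
Pore pressure: u = 9.81×(6.15 − 0.9) = 51.503 kPa.
Initial effective stress: σ'_0 = σ_v − u = 114.63 − 51.503 = 63.127 kPa.
Stress increase at mid-clay by the 2:1 spreading method:
Δσ ≈ qD²/(D+z)² = 124×5.3²/(5.3+6.15)² = 26.568 kPa
Final effective stress: σ'_f = 63.127 + 26.568 = 89.695 kPa.
σ'_f = 89.695 ≤ σ'_p = 138 kPa, so the clay remains overconsolidated and only the recompression index applies:
S_c = C_r·H/(1+e₀)·log₁₀(σ'_f/σ'_0) = 0.044×6.3/2.11×log₁₀(89.695/63.127)
    = 0.13138 × 0.15255 = 0.02004 m

S_c ≈ 0.02 m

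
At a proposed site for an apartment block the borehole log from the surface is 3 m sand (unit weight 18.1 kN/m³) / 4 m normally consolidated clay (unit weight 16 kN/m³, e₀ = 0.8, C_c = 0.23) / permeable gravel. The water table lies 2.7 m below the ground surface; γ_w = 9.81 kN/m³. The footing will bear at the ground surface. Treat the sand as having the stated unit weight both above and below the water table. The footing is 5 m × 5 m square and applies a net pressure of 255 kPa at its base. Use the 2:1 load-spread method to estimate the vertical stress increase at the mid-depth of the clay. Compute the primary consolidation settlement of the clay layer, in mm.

Mid-depth of clay below the ground surface: z = 3 + 4/2 = 5 m.
Total vertical stress at mid-clay: σ_v = 18.1×3 + 16×2 = 86.3 kPa.
Pore pressure: u = 9.81×(5 − 2.7) = 22.563 kPa.
Initial effective stress: σ'_0 = σ_v − u = 86.3 − 22.563 = 63.737 kPa.
Stress increase at mid-clay by the 2:1 spreading method:
Δσ = qBL/((B+z)(L+z)) = 255×5×5/((5+5)(5+5)) = 63.75 kPa
Final effective stress: σ'_f = σ'_0 + Δσ = 63.737 + 63.75 = 127.49 kPa.
Normally consolidated clay, so the full stress increment lies on the virgin compression line:
S_c = C_c·H/(1+e₀)·log₁₀(σ'_f/σ'_0) = 0.23×4/(1+0.8)×log₁₀(127.49/63.737)
    = 0.51111 × 0.30108 = 0.1539 m

S_c ≈ 154 mm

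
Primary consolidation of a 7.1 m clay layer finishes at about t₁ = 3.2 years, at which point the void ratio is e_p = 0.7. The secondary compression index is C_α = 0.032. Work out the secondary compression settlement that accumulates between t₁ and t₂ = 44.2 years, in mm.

Secondary compression: S_s = C_α·H/(1+e_p)·log₁₀(t₂/t₁)
S_s = 0.032×7.1/(1+0.7)×log₁₀(44.2/3.2)
    = 0.1336 × 1.14 = 0.1524 m

S_s ≈ 152 mm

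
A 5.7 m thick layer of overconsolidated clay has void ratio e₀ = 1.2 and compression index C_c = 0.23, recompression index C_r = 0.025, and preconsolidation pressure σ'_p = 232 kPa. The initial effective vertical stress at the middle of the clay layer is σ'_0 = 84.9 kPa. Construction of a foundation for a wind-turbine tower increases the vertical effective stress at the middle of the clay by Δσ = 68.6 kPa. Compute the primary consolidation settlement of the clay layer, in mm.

Final effective stress: σ'_f = 84.9 + 68.6 = 153.5 kPa.
σ'_f = 153.5 ≤ σ'_p = 232 kPa, so the clay remains overconsolidated and only the recompression index applies:
S_c = C_r·H/(1+e₀)·log₁₀(σ'_f/σ'_0) = 0.025×5.7/2.2×log₁₀(153.5/84.9)
    = 0.064772 × 0.2572 = 0.01666 m

S_c ≈ 16.7 mm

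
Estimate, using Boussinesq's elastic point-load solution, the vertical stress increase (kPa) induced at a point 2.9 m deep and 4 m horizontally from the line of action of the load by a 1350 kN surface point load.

Boussinesq vertical stress below a point load on an elastic half-space:
Δσ_z = 3P/(2πz²) · [1 + (r/z)²]^(−5/2)
r/z = 4/2.9 = 1.3793; [1+(r/z)²]^(−5/2) = 0.069674.
Δσ_z = 3×1350/(2π×2.9²) × 0.069674 = 76.644 × 0.069674 = 5.34 kPa

Δσ_z ≈ 5.34 kPa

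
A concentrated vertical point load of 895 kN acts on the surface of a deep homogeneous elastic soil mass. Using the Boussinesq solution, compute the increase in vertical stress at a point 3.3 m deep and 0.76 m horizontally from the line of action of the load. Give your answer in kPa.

Boussinesq vertical stress below a point load on an elastic half-space:
Δσ_z = 3P/(2πz²) · [1 + (r/z)²]^(−5/2)
r/z = 0.76/3.3 = 0.2303; [1+(r/z)²]^(−5/2) = 0.8788.
Δσ_z = 3×895/(2π×3.3²) × 0.8788 = 39.241 × 0.8788 = 34.48 kPa

Δσ_z ≈ 34.5 kPa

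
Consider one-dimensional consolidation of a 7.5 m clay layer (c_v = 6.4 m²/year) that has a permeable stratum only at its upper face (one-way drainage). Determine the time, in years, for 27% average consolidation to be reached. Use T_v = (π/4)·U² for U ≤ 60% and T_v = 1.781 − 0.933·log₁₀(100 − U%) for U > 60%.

t ≈ 0.503 years

Drainage path length: H_d = H = 7.5 m (single drainage).
U ≤ 60%: T_v = (π/4)·U² = (π/4)×0.27² = 0.057256.
t = T_v·H_d²/c_v = 0.057256×7.5²/6.4 = 0.5032 years.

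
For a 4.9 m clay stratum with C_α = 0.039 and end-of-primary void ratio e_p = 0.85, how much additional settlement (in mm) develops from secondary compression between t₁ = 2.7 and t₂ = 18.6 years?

S_s ≈ 86.6 mm

Secondary compression: S_s = C_α·H/(1+e_p)·log₁₀(t₂/t₁)
S_s = 0.039×4.9/(1+0.85)×log₁₀(18.6/2.7)
    = 0.1033 × 0.8381 = 0.08658 m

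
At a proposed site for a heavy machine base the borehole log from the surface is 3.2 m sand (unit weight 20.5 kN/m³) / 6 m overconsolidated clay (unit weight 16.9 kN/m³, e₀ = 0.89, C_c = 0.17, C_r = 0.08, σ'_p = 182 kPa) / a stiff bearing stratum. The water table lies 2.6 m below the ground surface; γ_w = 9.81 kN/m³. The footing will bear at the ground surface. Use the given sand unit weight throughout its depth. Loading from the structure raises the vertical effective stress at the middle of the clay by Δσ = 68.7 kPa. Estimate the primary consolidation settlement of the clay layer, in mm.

Mid-depth of clay below the ground surface: z = 3.2 + 6/2 = 6.2 m.
Total vertical stress at mid-clay: σ_v = 20.5×3.2 + 16.9×3 = 116.3 kPa.
Pore pressure: u = 9.81×(6.2 − 2.6) = 35.316 kPa.
Initial effective stress: σ'_0 = σ_v − u = 116.3 − 35.316 = 80.984 kPa.
Final effective stress: σ'_f = 80.984 + 68.7 = 149.68 kPa.
σ'_f = 149.68 ≤ σ'_p = 182 kPa, so the clay remains overconsolidated and only the recompression index applies:
S_c = C_r·H/(1+e₀)·log₁₀(σ'_f/σ'_0) = 0.08×6/1.89×log₁₀(149.68/80.984)
    = 0.25397 × 0.26676 = 0.06775 m

S_c ≈ 67.7 mm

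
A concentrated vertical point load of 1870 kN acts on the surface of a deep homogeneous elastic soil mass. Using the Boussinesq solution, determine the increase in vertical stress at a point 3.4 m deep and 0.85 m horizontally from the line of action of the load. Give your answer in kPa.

Δσ_z ≈ 66.4 kPa

Boussinesq vertical stress below a point load on an elastic half-space:
Δσ_z = 3P/(2πz²) · [1 + (r/z)²]^(−5/2)
r/z = 0.85/3.4 = 0.25; [1+(r/z)²]^(−5/2) = 0.85936.
Δσ_z = 3×1870/(2π×3.4²) × 0.85936 = 77.237 × 0.85936 = 66.37 kPa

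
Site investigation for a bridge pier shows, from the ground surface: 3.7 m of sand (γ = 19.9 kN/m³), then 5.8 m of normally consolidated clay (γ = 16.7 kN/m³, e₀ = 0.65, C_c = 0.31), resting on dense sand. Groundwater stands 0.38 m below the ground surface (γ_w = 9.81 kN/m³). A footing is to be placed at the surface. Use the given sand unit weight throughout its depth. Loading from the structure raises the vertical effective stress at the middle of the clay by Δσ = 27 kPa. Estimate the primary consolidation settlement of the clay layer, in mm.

Mid-depth of clay below the ground surface: z = 3.7 + 5.8/2 = 6.6 m.
Total vertical stress at mid-clay: σ_v = 19.9×3.7 + 16.7×2.9 = 122.06 kPa.
Pore pressure: u = 9.81×(6.6 − 0.38) = 61.018 kPa.
Initial effective stress: σ'_0 = σ_v − u = 122.06 − 61.018 = 61.042 kPa.
Final effective stress: σ'_f = σ'_0 + Δσ = 61.042 + 27 = 88.042 kPa.
Normally consolidated clay, so the full stress increment lies on the virgin compression line:
S_c = C_c·H/(1+e₀)·log₁₀(σ'_f/σ'_0) = 0.31×5.8/(1+0.65)×log₁₀(88.042/61.042)
    = 1.0897 × 0.15906 = 0.1733 m

S_c ≈ 173 mm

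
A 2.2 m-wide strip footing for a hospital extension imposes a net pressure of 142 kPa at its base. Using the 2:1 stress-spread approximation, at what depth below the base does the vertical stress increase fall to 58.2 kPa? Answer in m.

2:1 spreading — at depth z the loaded area has grown by z in each plan dimension:
qB/(B+z) = Δσ_z ⇒ z = qB/Δσ_z − B = 142×2.2/58.2 − 2.2 = 3.168 m

z ≈ 3.17 m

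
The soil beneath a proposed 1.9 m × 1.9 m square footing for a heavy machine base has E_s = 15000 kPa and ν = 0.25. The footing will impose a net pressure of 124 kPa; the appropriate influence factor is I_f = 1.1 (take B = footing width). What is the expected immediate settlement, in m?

Immediate (elastic) settlement: S_e = q·B·(1−ν²)/E_s · I_f.
S_e = 124 × 1.9 × (1 − 0.25²) / 15000 × 1.1
    = 124 × 1.9 × 0.9375 / 15000 × 1.1
    = 0.0162 m

S_e ≈ 0.0162 m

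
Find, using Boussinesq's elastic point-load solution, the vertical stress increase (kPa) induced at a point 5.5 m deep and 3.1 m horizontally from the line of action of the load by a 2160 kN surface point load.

Δσ_z ≈ 17.1 kPa

Boussinesq vertical stress below a point load on an elastic half-space:
Δσ_z = 3P/(2πz²) · [1 + (r/z)²]^(−5/2)
r/z = 3.1/5.5 = 0.56364; [1+(r/z)²]^(−5/2) = 0.50173.
Δσ_z = 3×2160/(2π×5.5²) × 0.50173 = 34.093 × 0.50173 = 17.11 kPa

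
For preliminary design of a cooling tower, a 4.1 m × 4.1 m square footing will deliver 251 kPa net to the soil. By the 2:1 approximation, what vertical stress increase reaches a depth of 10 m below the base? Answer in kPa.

By the 2:1 method the load spreads at 1 horizontal : 2 vertical, so at depth z the loaded area has grown by z in each plan dimension:
Δσ = qBL/((B+z)(L+z)) = 251×4.1×4.1/((4.1+10)(4.1+10)) = 21.223 kPa

Δσ_z ≈ 21.2 kPa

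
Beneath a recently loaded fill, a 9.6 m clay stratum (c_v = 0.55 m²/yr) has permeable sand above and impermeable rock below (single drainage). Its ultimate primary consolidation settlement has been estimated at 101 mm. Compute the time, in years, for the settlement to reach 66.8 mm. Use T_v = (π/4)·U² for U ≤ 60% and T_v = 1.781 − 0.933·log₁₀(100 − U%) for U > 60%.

t ≈ 59.3 years

Drainage path length: H_d = H = 9.6 m (single drainage).
U = S(t)/S_ult = 66.8/101 = 0.6614.
U > 60%: T_v = 1.781 − 0.933·log₁₀(100 − 66.139) = 0.35379.
t = T_v·H_d²/c_v = 0.35379×9.6²/0.55 = 59.28 years.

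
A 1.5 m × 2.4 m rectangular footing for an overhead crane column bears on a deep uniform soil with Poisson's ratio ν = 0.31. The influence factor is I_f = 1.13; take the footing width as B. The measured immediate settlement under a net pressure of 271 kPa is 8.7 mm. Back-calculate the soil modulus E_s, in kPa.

E_s ≈ 47700 kPa

S_e = q·B·(1−ν²)/E_s · I_f  ⇒  E_s = q·B·(1−ν²)·I_f / S_e.
E_s = 271 × 1.5 × 0.9039 × 1.13 / 0.0087 = 47720 kPa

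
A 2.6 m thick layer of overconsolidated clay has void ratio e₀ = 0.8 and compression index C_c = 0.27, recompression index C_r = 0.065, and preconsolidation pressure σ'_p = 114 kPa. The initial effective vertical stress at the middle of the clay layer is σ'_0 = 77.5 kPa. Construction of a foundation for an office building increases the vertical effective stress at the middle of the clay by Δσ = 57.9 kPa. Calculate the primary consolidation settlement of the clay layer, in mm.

Final effective stress: σ'_f = 77.5 + 57.9 = 135.4 kPa.
σ'_f = 135.4 > σ'_p = 114 kPa, so the stress path crosses the preconsolidation pressure — recompression up to σ'_p, then virgin compression beyond:
S_c = H/(1+e₀)·[C_r·log₁₀(σ'_p/σ'_0) + C_c·log₁₀(σ'_f/σ'_p)]
    = 2.6/1.8 × [0.065×log₁₀(114/77.5) + 0.27×log₁₀(135.4/114)]
    = 1.4444 × [0.010894 + 0.020173] = 0.04487 m

S_c ≈ 44.9 mm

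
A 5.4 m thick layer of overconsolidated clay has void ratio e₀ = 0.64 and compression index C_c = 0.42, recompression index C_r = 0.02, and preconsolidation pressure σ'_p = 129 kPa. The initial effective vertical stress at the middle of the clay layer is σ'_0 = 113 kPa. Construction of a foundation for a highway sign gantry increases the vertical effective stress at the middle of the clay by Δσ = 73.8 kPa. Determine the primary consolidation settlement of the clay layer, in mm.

S_c ≈ 226 mm

Final effective stress: σ'_f = 113 + 73.8 = 186.8 kPa.
σ'_f = 186.8 > σ'_p = 129 kPa, so the stress path crosses the preconsolidation pressure — recompression up to σ'_p, then virgin compression beyond:
S_c = H/(1+e₀)·[C_r·log₁₀(σ'_p/σ'_0) + C_c·log₁₀(σ'_f/σ'_p)]
    = 5.4/1.64 × [0.02×log₁₀(129/113) + 0.42×log₁₀(186.8/129)]
    = 3.2927 × [0.0011502 + 0.067531] = 0.2261 m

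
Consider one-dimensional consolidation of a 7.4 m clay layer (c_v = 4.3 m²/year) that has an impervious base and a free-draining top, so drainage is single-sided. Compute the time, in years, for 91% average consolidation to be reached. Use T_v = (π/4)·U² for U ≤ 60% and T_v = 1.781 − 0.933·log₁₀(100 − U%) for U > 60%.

Drainage path length: H_d = H = 7.4 m (single drainage).
U > 60%: T_v = 1.781 − 0.933·log₁₀(100 − 91) = 0.89069.
t = T_v·H_d²/c_v = 0.89069×7.4²/4.3 = 11.34 years.

t ≈ 11.3 years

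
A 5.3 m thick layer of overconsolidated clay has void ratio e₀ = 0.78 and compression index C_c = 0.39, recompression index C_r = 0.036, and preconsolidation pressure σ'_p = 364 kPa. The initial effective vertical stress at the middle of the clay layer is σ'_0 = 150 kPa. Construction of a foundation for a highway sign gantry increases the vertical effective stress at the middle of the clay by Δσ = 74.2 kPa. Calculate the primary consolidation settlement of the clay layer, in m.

S_c ≈ 0.0187 m

Final effective stress: σ'_f = 150 + 74.2 = 224.2 kPa.
σ'_f = 224.2 ≤ σ'_p = 364 kPa, so the clay remains overconsolidated and only the recompression index applies:
S_c = C_r·H/(1+e₀)·log₁₀(σ'_f/σ'_0) = 0.036×5.3/1.78×log₁₀(224.2/150)
    = 0.10719 × 0.17454 = 0.01871 m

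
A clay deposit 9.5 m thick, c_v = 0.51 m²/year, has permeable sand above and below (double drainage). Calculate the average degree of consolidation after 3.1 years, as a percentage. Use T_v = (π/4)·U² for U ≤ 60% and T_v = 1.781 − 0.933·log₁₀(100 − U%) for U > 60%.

U ≈ 29.9 %

Drainage path length: H_d = H/2 = 4.75 m (double drainage).
T_v = c_v·t/H_d² = 0.51×3.1/4.75² = 0.070072.
T_v = 0.070072 corresponds to the U ≤ 60% branch:
U = √(4T_v/π) = 0.2987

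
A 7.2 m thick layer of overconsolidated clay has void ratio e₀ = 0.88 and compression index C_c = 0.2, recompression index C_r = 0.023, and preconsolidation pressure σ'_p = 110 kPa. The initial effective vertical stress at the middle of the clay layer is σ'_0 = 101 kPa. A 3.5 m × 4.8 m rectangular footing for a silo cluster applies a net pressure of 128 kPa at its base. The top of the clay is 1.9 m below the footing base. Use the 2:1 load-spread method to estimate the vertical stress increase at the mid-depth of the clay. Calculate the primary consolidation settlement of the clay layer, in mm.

S_c ≈ 43.7 mm

Mid-depth of clay below the footing base: z = 1.9 + 7.2/2 = 5.5 m.
Stress increase at mid-clay by the 2:1 spreading method:
Δσ = qBL/((B+z)(L+z)) = 128×3.5×4.8/((3.5+5.5)(4.8+5.5)) = 23.197 kPa
Final effective stress: σ'_f = 101 + 23.197 = 124.2 kPa.
σ'_f = 124.2 > σ'_p = 110 kPa, so the stress path crosses the preconsolidation pressure — recompression up to σ'_p, then virgin compression beyond:
S_c = H/(1+e₀)·[C_r·log₁₀(σ'_p/σ'_0) + C_c·log₁₀(σ'_f/σ'_p)]
    = 7.2/1.88 × [0.023×log₁₀(110/101) + 0.2×log₁₀(124.2/110)]
    = 3.8298 × [0.00085264 + 0.010546] = 0.04365 m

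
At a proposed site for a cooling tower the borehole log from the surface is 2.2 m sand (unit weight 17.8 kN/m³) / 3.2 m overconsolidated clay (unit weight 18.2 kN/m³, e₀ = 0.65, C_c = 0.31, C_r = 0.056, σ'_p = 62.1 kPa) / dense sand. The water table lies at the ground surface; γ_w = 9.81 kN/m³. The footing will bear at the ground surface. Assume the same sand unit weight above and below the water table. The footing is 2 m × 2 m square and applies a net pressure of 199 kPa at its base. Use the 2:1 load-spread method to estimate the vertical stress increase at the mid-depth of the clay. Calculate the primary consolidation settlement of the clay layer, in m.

S_c ≈ 0.0268 m

Mid-depth of clay below the ground surface: z = 2.2 + 3.2/2 = 3.8 m.
Total vertical stress at mid-clay: σ_v = 17.8×2.2 + 18.2×1.6 = 68.28 kPa.
Pore pressure: u = 9.81×(3.8 − 0) = 37.278 kPa.
Initial effective stress: σ'_0 = σ_v − u = 68.28 − 37.278 = 31.002 kPa.
Stress increase at mid-clay by the 2:1 spreading method:
Δσ = qBL/((B+z)(L+z)) = 199×2×2/((2+3.8)(2+3.8)) = 23.662 kPa
Final effective stress: σ'_f = 31.002 + 23.662 = 54.664 kPa.
σ'_f = 54.664 ≤ σ'_p = 62.1 kPa, so the clay remains overconsolidated and only the recompression index applies:
S_c = C_r·H/(1+e₀)·log₁₀(σ'_f/σ'_0) = 0.056×3.2/1.65×log₁₀(54.664/31.002)
    = 0.10861 × 0.24631 = 0.02675 m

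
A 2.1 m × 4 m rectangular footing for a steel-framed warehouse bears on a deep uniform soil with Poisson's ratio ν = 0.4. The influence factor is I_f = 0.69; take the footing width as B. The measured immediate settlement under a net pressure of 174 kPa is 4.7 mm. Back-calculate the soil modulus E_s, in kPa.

E_s ≈ 45100 kPa

S_e = q·B·(1−ν²)/E_s · I_f  ⇒  E_s = q·B·(1−ν²)·I_f / S_e.
E_s = 174 × 2.1 × 0.84 × 0.69 / 0.0047 = 45060 kPa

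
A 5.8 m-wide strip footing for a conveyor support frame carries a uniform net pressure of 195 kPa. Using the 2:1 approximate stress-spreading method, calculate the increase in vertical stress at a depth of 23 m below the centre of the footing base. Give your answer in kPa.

By the 2:1 method the load spreads at 1 horizontal : 2 vertical, so at depth z the loaded area has grown by z in each plan dimension:
Δσ = qB/(B+z) = 195×5.8/(5.8+23) = 39.271 kPa

Δσ_z ≈ 39.3 kPa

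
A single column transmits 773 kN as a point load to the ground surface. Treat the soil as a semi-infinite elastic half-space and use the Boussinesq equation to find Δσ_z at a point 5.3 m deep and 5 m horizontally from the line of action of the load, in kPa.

Boussinesq vertical stress below a point load on an elastic half-space:
Δσ_z = 3P/(2πz²) · [1 + (r/z)²]^(−5/2)
r/z = 5/5.3 = 0.9434; [1+(r/z)²]^(−5/2) = 0.20363.
Δσ_z = 3×773/(2π×5.3²) × 0.20363 = 13.139 × 0.20363 = 2.675 kPa

Δσ_z ≈ 2.68 kPa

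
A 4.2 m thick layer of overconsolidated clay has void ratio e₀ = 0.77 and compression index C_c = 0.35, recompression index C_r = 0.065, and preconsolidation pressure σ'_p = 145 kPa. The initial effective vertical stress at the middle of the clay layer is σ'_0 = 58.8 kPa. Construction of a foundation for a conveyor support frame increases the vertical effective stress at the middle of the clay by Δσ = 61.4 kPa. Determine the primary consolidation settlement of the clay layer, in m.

S_c ≈ 0.0479 m

Final effective stress: σ'_f = 58.8 + 61.4 = 120.2 kPa.
σ'_f = 120.2 ≤ σ'_p = 145 kPa, so the clay remains overconsolidated and only the recompression index applies:
S_c = C_r·H/(1+e₀)·log₁₀(σ'_f/σ'_0) = 0.065×4.2/1.77×log₁₀(120.2/58.8)
    = 0.15424 × 0.31053 = 0.0479 m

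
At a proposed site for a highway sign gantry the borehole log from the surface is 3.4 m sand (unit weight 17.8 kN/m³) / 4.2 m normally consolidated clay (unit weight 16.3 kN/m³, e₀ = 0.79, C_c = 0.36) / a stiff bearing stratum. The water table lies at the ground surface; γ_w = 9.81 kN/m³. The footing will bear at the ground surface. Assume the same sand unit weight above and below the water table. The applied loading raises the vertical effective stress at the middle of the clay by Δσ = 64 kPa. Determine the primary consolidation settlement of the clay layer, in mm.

Mid-depth of clay below the ground surface: z = 3.4 + 4.2/2 = 5.5 m.
Total vertical stress at mid-clay: σ_v = 17.8×3.4 + 16.3×2.1 = 94.75 kPa.
Pore pressure: u = 9.81×(5.5 − 0) = 53.955 kPa.
Initial effective stress: σ'_0 = σ_v − u = 94.75 − 53.955 = 40.795 kPa.
Final effective stress: σ'_f = σ'_0 + Δσ = 40.795 + 64 = 104.8 kPa.
Normally consolidated clay, so the full stress increment lies on the virgin compression line:
S_c = C_c·H/(1+e₀)·log₁₀(σ'_f/σ'_0) = 0.36×4.2/(1+0.79)×log₁₀(104.8/40.795)
    = 0.84469 × 0.40975 = 0.3461 m

S_c ≈ 346 mm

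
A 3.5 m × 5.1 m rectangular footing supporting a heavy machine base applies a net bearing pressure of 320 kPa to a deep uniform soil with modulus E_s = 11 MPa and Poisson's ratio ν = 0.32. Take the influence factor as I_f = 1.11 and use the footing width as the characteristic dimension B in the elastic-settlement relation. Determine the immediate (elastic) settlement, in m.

S_e ≈ 0.101 m

Immediate (elastic) settlement: S_e = q·B·(1−ν²)/E_s · I_f.
E_s = 11 MPa = 11000 kPa.
S_e = 320 × 3.5 × (1 − 0.32²) / 11000 × 1.11
    = 320 × 3.5 × 0.8976 / 11000 × 1.11
    = 0.1014 m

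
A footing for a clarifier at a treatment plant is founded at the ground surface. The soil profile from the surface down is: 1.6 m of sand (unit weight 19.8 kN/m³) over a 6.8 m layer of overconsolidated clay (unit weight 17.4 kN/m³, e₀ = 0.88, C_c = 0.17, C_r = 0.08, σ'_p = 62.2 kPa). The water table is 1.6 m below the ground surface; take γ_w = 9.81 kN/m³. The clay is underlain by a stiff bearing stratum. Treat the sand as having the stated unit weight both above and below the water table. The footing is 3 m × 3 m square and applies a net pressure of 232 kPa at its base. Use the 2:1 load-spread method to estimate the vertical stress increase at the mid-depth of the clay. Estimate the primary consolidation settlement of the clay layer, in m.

Mid-depth of clay below the ground surface: z = 1.6 + 6.8/2 = 5 m.
Total vertical stress at mid-clay: σ_v = 19.8×1.6 + 17.4×3.4 = 90.84 kPa.
Pore pressure: u = 9.81×(5 − 1.6) = 33.354 kPa.
Initial effective stress: σ'_0 = σ_v − u = 90.84 − 33.354 = 57.486 kPa.
Stress increase at mid-clay by the 2:1 spreading method:
Δσ = qBL/((B+z)(L+z)) = 232×3×3/((3+5)(3+5)) = 32.625 kPa
Final effective stress: σ'_f = 57.486 + 32.625 = 90.111 kPa.
σ'_f = 90.111 > σ'_p = 62.2 kPa, so the stress path crosses the preconsolidation pressure — recompression up to σ'_p, then virgin compression beyond:
S_c = H/(1+e₀)·[C_r·log₁₀(σ'_p/σ'_0) + C_c·log₁₀(σ'_f/σ'_p)]
    = 6.8/1.88 × [0.08×log₁₀(62.2/57.486) + 0.17×log₁₀(90.111/62.2)]
    = 3.617 × [0.0027383 + 0.027368] = 0.1089 m

S_c ≈ 0.109 m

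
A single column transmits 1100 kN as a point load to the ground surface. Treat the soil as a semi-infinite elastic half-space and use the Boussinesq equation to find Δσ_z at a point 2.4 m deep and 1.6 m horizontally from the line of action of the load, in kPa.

Δσ_z ≈ 36.4 kPa

Boussinesq vertical stress below a point load on an elastic half-space:
Δσ_z = 3P/(2πz²) · [1 + (r/z)²]^(−5/2)
r/z = 1.6/2.4 = 0.66667; [1+(r/z)²]^(−5/2) = 0.39879.
Δσ_z = 3×1100/(2π×2.4²) × 0.39879 = 91.183 × 0.39879 = 36.36 kPa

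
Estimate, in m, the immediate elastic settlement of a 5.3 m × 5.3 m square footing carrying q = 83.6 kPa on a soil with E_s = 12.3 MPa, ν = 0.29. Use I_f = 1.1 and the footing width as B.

Immediate (elastic) settlement: S_e = q·B·(1−ν²)/E_s · I_f.
E_s = 12.3 MPa = 12300 kPa.
S_e = 83.6 × 5.3 × (1 − 0.29²) / 12300 × 1.1
    = 83.6 × 5.3 × 0.9159 / 12300 × 1.1
    = 0.03629 m

S_e ≈ 0.0363 m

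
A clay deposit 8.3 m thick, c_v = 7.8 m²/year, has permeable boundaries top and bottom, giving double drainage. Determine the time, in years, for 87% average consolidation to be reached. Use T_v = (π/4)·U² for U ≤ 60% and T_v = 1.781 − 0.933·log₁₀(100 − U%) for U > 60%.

t ≈ 1.64 years

Drainage path length: H_d = H/2 = 4.15 m (double drainage).
U > 60%: T_v = 1.781 − 0.933·log₁₀(100 − 87) = 0.74169.
t = T_v·H_d²/c_v = 0.74169×4.15²/7.8 = 1.638 years.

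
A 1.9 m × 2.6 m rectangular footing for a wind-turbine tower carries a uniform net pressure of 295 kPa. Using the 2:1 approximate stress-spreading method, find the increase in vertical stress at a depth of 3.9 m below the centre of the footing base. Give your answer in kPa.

Δσ_z ≈ 38.7 kPa

By the 2:1 method the load spreads at 1 horizontal : 2 vertical, so at depth z the loaded area has grown by z in each plan dimension:
Δσ = qBL/((B+z)(L+z)) = 295×1.9×2.6/((1.9+3.9)(2.6+3.9)) = 38.655 kPa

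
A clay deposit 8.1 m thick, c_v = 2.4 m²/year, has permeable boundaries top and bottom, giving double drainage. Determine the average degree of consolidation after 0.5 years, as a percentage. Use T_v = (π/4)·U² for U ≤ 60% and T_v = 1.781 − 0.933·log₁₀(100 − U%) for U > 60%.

Drainage path length: H_d = H/2 = 4.05 m (double drainage).
T_v = c_v·t/H_d² = 2.4×0.5/4.05² = 0.07316.
T_v = 0.07316 corresponds to the U ≤ 60% branch:
U = √(4T_v/π) = 0.3052

U ≈ 30.5 %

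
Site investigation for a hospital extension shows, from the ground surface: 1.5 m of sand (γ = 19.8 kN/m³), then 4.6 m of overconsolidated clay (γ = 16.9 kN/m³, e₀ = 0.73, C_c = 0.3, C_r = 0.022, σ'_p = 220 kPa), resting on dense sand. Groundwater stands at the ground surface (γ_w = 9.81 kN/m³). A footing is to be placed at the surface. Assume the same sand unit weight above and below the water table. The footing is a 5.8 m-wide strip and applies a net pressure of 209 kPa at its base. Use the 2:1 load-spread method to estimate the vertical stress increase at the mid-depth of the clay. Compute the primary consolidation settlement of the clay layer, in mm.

Mid-depth of clay below the ground surface: z = 1.5 + 4.6/2 = 3.8 m.
Total vertical stress at mid-clay: σ_v = 19.8×1.5 + 16.9×2.3 = 68.57 kPa.
Pore pressure: u = 9.81×(3.8 − 0) = 37.278 kPa.
Initial effective stress: σ'_0 = σ_v − u = 68.57 − 37.278 = 31.292 kPa.
Stress increase at mid-clay by the 2:1 spreading method:
Δσ = qB/(B+z) = 209×5.8/(5.8+3.8) = 126.27 kPa
Final effective stress: σ'_f = 31.292 + 126.27 = 157.56 kPa.
σ'_f = 157.56 ≤ σ'_p = 220 kPa, so the clay remains overconsolidated and only the recompression index applies:
S_c = C_r·H/(1+e₀)·log₁₀(σ'_f/σ'_0) = 0.022×4.6/1.73×log₁₀(157.56/31.292)
    = 0.058498 × 0.70201 = 0.04107 m

S_c ≈ 41.1 mm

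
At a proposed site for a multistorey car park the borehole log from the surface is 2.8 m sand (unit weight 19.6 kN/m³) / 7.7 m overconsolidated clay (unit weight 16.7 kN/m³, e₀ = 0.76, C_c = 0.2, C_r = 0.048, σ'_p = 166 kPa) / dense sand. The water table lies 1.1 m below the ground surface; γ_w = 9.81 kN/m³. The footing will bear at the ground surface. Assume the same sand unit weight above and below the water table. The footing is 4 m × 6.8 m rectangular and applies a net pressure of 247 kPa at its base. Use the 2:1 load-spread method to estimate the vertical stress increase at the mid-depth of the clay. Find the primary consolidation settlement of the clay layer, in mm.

Mid-depth of clay below the ground surface: z = 2.8 + 7.7/2 = 6.65 m.
Total vertical stress at mid-clay: σ_v = 19.6×2.8 + 16.7×3.85 = 119.18 kPa.
Pore pressure: u = 9.81×(6.65 − 1.1) = 54.446 kPa.
Initial effective stress: σ'_0 = σ_v − u = 119.18 − 54.446 = 64.734 kPa.
Stress increase at mid-clay by the 2:1 spreading method:
Δσ = qBL/((B+z)(L+z)) = 247×4×6.8/((4+6.65)(6.8+6.65)) = 46.902 kPa
Final effective stress: σ'_f = 64.734 + 46.902 = 111.64 kPa.
σ'_f = 111.64 ≤ σ'_p = 166 kPa, so the clay remains overconsolidated and only the recompression index applies:
S_c = C_r·H/(1+e₀)·log₁₀(σ'_f/σ'_0) = 0.048×7.7/1.76×log₁₀(111.64/64.734)
    = 0.21 × 0.23669 = 0.0497 m

S_c ≈ 49.7 mm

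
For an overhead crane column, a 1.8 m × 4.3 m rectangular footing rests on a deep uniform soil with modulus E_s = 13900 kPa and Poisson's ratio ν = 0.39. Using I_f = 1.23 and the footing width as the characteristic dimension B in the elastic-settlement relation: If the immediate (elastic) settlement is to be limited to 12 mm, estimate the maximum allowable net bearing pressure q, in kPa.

q ≈ 88.9 kPa

S_e = q·B·(1−ν²)/E_s · I_f  ⇒  q = S_e·E_s / (B·(1−ν²)·I_f).
q = 0.012 × 13900 / (1.8 × 0.8479 × 1.23) = 88.85 kPa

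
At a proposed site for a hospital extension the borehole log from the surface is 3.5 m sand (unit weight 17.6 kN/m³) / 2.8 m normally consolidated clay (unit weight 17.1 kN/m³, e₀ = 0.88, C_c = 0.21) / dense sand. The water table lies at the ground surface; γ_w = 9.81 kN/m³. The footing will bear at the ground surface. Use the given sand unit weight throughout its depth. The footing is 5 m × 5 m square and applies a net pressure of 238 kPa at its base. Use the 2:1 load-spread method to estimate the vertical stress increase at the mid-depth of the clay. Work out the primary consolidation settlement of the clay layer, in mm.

Mid-depth of clay below the ground surface: z = 3.5 + 2.8/2 = 4.9 m.
Total vertical stress at mid-clay: σ_v = 17.6×3.5 + 17.1×1.4 = 85.54 kPa.
Pore pressure: u = 9.81×(4.9 − 0) = 48.069 kPa.
Initial effective stress: σ'_0 = σ_v − u = 85.54 − 48.069 = 37.471 kPa.
Stress increase at mid-clay by the 2:1 spreading method:
Δσ = qBL/((B+z)(L+z)) = 238×5×5/((5+4.9)(5+4.9)) = 60.708 kPa
Final effective stress: σ'_f = σ'_0 + Δσ = 37.471 + 60.708 = 98.179 kPa.
Normally consolidated clay, so the full stress increment lies on the virgin compression line:
S_c = C_c·H/(1+e₀)·log₁₀(σ'_f/σ'_0) = 0.21×2.8/(1+0.88)×log₁₀(98.179/37.471)
    = 0.31277 × 0.41832 = 0.1308 m

S_c ≈ 131 mm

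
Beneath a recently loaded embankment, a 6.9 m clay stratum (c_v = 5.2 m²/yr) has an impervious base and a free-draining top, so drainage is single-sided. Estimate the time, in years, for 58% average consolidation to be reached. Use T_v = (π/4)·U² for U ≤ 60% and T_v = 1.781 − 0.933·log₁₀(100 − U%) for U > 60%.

t ≈ 2.42 years

Drainage path length: H_d = H = 6.9 m (single drainage).
U ≤ 60%: T_v = (π/4)·U² = (π/4)×0.58² = 0.26421.
t = T_v·H_d²/c_v = 0.26421×6.9²/5.2 = 2.419 years.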